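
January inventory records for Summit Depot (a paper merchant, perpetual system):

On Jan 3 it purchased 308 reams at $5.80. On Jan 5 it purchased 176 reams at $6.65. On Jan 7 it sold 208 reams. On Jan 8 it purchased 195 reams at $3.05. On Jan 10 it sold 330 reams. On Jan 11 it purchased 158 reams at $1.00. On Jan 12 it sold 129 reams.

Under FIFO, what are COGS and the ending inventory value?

COGS = $3,514.95; ending inventory = $194.60

Jan 7, 208 sold [FIFO — oldest first]: 208 @ $5.80 = $1,206.40
Jan 10, 330 sold [FIFO — oldest first]: 100 @ $5.80 + 176 @ $6.65 + 54 @ $3.05 = $1,915.10
Jan 12, 129 sold [FIFO — oldest first]: 129 @ $3.05 = $393.45
Total COGS = $1,206.40 + $1,915.10 + $393.45 = $3,514.95
Ending inventory: 12 @ $3.05 + 158 @ $1.00 = $194.60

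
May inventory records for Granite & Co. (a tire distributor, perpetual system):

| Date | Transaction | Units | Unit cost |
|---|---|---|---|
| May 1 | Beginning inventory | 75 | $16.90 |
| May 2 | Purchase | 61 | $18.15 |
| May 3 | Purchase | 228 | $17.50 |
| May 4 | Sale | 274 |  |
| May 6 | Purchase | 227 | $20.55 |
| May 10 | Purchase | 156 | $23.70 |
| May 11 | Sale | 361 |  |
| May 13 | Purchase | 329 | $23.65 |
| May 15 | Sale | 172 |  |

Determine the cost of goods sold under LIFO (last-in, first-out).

COGS = $16,802.65

May 4, 274 sold [LIFO — newest first]: 228 @ $17.50 + 46 @ $18.15 = $4,824.90
May 11, 361 sold [LIFO — newest first]: 156 @ $23.70 + 205 @ $20.55 = $7,909.95
May 15, 172 sold [LIFO — newest first]: 172 @ $23.65 = $4,067.80
Total COGS = $4,824.90 + $7,909.95 + $4,067.80 = $16,802.65
Ending inventory: 75 @ $16.90 + 15 @ $18.15 + 22 @ $20.55 + 157 @ $23.65 = $5,704.90
Check: goods available $22,507.55 = COGS $16,802.65 + ending $5,704.90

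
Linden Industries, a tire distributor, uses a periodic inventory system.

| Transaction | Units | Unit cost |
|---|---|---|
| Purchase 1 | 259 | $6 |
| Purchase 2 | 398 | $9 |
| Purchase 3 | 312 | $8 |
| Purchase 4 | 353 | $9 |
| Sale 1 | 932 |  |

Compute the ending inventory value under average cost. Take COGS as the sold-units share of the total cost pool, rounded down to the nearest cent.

Sale 1, sell 932: 932/1322 × $10,809.00 → $7,620.26
Ending inventory (cost pool remaining) = $3,188.74

Ending inventory = $3,188.74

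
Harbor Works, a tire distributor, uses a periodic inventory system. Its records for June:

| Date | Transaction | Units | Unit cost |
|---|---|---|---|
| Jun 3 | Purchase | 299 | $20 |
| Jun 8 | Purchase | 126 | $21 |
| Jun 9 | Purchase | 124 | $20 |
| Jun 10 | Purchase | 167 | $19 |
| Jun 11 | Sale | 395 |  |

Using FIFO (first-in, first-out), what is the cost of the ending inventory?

Ending inventory = $6,283

Jun 11, 395 sold [FIFO — oldest first]: 299 @ $20 + 96 @ $21 = $7,996
Ending inventory: 30 @ $21 + 124 @ $20 + 167 @ $19 = $6,283
Check: goods available $14,279 = COGS $7,996 + ending $6,283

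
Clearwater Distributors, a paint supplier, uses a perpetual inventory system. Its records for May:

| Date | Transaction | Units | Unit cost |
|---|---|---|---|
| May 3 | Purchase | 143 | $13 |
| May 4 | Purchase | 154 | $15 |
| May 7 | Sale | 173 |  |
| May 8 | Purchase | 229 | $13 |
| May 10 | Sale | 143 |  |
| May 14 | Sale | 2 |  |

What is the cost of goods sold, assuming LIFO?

May 7, 173 sold [LIFO — newest first]: 154 @ $15 + 19 @ $13 = $2,557
May 10, 143 sold [LIFO — newest first]: 143 @ $13 = $1,859
May 14, 2 sold [LIFO — newest first]: 2 @ $13 = $26
Total COGS = $2,557 + $1,859 + $26 = $4,442
Ending inventory: 124 @ $13 + 84 @ $13 = $2,704

COGS = $4,442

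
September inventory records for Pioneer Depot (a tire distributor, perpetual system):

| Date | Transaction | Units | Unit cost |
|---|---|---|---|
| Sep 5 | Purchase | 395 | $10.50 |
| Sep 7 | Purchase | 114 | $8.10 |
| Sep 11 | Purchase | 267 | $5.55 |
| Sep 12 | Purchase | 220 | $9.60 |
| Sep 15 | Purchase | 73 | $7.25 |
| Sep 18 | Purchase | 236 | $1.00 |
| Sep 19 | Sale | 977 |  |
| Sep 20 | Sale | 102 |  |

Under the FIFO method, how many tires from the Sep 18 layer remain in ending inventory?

226

Sep 19, 977 sold [FIFO — oldest first]: 395 @ $10.50 + 114 @ $8.10 + 267 @ $5.55 + 201 @ $9.60 = $8,482.35
Sep 20, 102 sold [FIFO — oldest first]: 19 @ $9.60 + 73 @ $7.25 + 10 @ $1.00 = $721.65
Total COGS = $8,482.35 + $721.65 = $9,204.00
Ending inventory: 226 @ $1.00 = $226.00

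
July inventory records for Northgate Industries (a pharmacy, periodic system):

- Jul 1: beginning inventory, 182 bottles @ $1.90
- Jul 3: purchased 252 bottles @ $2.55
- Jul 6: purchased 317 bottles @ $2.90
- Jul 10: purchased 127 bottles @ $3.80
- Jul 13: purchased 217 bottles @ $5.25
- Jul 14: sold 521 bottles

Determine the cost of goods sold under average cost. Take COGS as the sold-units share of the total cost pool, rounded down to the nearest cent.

Jul 14, sell 521: 521/1095 × $3,529.55 → $1,679.35
Ending inventory (cost pool remaining) = $1,850.20
Check: goods available $3,529.55 = COGS $1,679.35 + ending $1,850.20

COGS = $1,679.35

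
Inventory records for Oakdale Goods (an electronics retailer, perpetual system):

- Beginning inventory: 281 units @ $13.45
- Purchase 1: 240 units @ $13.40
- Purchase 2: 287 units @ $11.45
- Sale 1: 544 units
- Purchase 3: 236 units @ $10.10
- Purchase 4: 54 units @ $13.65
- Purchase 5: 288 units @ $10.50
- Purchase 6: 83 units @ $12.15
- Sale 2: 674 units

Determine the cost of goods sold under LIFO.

Sale 1 (544) [LIFO — newest first]: 287 @ $11.45 + 240 @ $13.40 + 17 @ $13.45 = $6,730.80
Sale 2 (674) [LIFO — newest first]: 83 @ $12.15 + 288 @ $10.50 + 54 @ $13.65 + 236 @ $10.10 + 13 @ $13.45 = $7,328.00
Total COGS = $6,730.80 + $7,328.00 = $14,058.80
Ending inventory: 251 @ $13.45 = $3,375.95
Check: goods available $17,434.75 = COGS $14,058.80 + ending $3,375.95

COGS = $14,058.80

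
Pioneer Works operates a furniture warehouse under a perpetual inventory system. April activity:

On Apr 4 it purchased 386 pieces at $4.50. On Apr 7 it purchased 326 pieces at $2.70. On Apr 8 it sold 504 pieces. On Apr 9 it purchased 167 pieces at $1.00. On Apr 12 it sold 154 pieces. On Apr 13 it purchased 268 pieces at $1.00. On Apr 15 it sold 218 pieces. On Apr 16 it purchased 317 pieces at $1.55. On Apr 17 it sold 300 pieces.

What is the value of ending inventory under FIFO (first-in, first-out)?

Apr 8, 504 sold [FIFO — oldest first]: 386 @ $4.50 + 118 @ $2.70 = $2,055.60
Apr 12, 154 sold [FIFO — oldest first]: 154 @ $2.70 = $415.80
Apr 15, 218 sold [FIFO — oldest first]: 54 @ $2.70 + 164 @ $1.00 = $309.80
Apr 17, 300 sold [FIFO — oldest first]: 3 @ $1.00 + 268 @ $1.00 + 29 @ $1.55 = $315.95
Total COGS = $2,055.60 + $415.80 + $309.80 + $315.95 = $3,097.15
Ending inventory: 288 @ $1.55 = $446.40
Check: goods available $3,543.55 = COGS $3,097.15 + ending $446.40

Ending inventory = $446.40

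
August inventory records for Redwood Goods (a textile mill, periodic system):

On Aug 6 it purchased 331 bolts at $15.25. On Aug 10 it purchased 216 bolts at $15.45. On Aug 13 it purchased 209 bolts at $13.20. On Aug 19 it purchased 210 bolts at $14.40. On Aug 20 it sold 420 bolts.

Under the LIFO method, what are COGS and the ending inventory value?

COGS = $5,798.25; ending inventory = $8,369.50

Aug 20, 420 sold [LIFO — newest first]: 210 @ $14.40 + 209 @ $13.20 + 1 @ $15.45 = $5,798.25
Ending inventory: 331 @ $15.25 + 215 @ $15.45 = $8,369.50
Check: goods available $14,167.75 = COGS $5,798.25 + ending $8,369.50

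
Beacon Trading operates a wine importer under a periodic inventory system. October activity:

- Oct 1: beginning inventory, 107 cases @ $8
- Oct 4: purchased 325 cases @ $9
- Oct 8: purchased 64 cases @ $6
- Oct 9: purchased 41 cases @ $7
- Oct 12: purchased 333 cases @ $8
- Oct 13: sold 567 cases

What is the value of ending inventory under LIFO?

Ending inventory = $2,620

Oct 13, 567 sold [LIFO — newest first]: 333 @ $8 + 41 @ $7 + 64 @ $6 + 129 @ $9 = $4,496
Ending inventory: 107 @ $8 + 196 @ $9 = $2,620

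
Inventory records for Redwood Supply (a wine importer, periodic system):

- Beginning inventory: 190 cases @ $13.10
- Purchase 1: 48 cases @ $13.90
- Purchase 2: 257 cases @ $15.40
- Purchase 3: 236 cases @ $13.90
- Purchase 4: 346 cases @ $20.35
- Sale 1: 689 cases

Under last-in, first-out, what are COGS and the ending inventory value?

Sale 1 (689) [LIFO — newest first]: 346 @ $20.35 + 236 @ $13.90 + 107 @ $15.40 = $11,969.30
Ending inventory: 190 @ $13.10 + 48 @ $13.90 + 150 @ $15.40 = $5,466.20

COGS = $11,969.30; ending inventory = $5,466.20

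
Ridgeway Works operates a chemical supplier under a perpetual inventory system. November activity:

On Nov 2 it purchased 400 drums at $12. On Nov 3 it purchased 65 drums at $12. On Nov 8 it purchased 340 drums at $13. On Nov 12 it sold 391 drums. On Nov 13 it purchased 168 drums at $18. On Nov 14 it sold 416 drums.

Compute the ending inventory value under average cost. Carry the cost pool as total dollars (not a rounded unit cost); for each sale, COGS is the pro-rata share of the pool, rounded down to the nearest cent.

After Nov 2: 400 on hand, pool $4,800.00 (≈ $12.0000 each)
After Nov 3: 465 on hand, pool $5,580.00 (≈ $12.0000 each)
After Nov 8: 805 on hand, pool $10,000.00 (≈ $12.4224 each)
Nov 12, sell 391: 391/805 × $10,000.00 → $4,857.14
After Nov 13: 582 on hand, pool $8,166.86 (≈ $14.0324 each)
Nov 14, sell 416: 416/582 × $8,166.86 → $5,837.48
Total COGS = $4,857.14 + $5,837.48 = $10,694.62
Ending inventory (cost pool remaining) = $2,329.38
Check: goods available $13,024.00 = COGS $10,694.62 + ending $2,329.38

Ending inventory = $2,329.38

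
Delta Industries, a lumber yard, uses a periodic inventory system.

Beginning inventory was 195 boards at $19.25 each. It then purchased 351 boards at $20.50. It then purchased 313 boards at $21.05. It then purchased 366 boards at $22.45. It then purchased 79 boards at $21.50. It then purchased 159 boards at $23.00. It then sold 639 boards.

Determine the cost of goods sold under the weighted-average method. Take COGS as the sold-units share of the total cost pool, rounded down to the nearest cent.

Sale 1, sell 639: 639/1463 × $31,110.10 → $13,588.07
Ending inventory (cost pool remaining) = $17,522.03
Check: goods available $31,110.10 = COGS $13,588.07 + ending $17,522.03

COGS = $13,588.07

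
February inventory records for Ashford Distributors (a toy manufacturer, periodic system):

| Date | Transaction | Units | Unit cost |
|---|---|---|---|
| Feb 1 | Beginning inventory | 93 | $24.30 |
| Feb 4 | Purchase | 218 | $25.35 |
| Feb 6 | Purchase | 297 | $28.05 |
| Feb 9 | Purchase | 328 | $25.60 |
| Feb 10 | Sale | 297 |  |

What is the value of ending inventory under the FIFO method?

Feb 10, 297 sold [FIFO — oldest first]: 93 @ $24.30 + 204 @ $25.35 = $7,431.30
Ending inventory: 14 @ $25.35 + 297 @ $28.05 + 328 @ $25.60 = $17,082.55

Ending inventory = $17,082.55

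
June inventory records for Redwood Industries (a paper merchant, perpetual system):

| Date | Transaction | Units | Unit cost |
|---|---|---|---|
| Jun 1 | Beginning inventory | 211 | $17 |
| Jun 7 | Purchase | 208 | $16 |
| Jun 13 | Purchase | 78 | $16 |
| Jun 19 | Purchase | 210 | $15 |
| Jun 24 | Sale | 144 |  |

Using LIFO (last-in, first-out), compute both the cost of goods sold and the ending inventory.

COGS = $2,160; ending inventory = $9,153

Jun 24, 144 sold [LIFO — newest first]: 144 @ $15 = $2,160
Ending inventory: 211 @ $17 + 208 @ $16 + 78 @ $16 + 66 @ $15 = $9,153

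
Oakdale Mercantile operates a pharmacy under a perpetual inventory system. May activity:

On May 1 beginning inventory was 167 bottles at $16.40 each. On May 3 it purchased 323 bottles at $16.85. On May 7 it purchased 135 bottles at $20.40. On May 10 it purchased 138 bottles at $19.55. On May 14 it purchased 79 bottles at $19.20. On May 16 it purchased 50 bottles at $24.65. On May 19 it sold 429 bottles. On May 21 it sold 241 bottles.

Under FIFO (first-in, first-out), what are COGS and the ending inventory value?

May 19, 429 sold [FIFO — oldest first]: 167 @ $16.40 + 262 @ $16.85 = $7,153.50
May 21, 241 sold [FIFO — oldest first]: 61 @ $16.85 + 135 @ $20.40 + 45 @ $19.55 = $4,661.60
Total COGS = $7,153.50 + $4,661.60 = $11,815.10
Ending inventory: 93 @ $19.55 + 79 @ $19.20 + 50 @ $24.65 = $4,567.45
Check: goods available $16,382.55 = COGS $11,815.10 + ending $4,567.45

COGS = $11,815.10; ending inventory = $4,567.45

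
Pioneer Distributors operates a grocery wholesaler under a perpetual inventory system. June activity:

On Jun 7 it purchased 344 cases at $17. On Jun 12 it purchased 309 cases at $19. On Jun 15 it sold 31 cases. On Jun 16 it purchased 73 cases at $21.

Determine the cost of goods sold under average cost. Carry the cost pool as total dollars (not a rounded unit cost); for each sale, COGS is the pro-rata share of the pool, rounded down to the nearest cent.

After Jun 7: 344 on hand, pool $5,848.00 (≈ $17.0000 each)
After Jun 12: 653 on hand, pool $11,719.00 (≈ $17.9464 each)
Jun 15, sell 31: 31/653 × $11,719.00 → $556.33
After Jun 16: 695 on hand, pool $12,695.67 (≈ $18.2672 each)
Ending inventory (cost pool remaining) = $12,695.67

COGS = $556.33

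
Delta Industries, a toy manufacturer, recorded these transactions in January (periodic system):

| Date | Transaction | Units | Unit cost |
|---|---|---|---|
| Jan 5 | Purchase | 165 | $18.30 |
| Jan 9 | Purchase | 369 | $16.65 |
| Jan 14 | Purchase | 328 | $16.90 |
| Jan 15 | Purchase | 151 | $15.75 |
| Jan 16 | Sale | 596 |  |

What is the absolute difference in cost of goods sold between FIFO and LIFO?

$341.65

FIFO COGS: 165 @ $18.30 + 369 @ $16.65 + 62 @ $16.90 = $10,211.15
LIFO COGS: 151 @ $15.75 + 328 @ $16.90 + 117 @ $16.65 = $9,869.50
Difference = |$10,211.15 − $9,869.50| = $341.65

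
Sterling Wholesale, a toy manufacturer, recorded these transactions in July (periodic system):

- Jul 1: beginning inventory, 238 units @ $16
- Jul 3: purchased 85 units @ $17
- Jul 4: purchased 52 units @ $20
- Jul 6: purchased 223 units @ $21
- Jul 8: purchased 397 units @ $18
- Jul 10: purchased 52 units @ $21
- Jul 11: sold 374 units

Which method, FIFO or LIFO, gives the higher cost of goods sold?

FIFO COGS: 238 @ $16 + 85 @ $17 + 51 @ $20 = $6,273
LIFO COGS: 52 @ $21 + 322 @ $18 = $6,888

LIFO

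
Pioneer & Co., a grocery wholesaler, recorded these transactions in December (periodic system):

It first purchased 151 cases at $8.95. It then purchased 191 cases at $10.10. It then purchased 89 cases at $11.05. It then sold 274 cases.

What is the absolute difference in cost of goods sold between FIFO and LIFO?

$258.20

FIFO COGS: 151 @ $8.95 + 123 @ $10.10 = $2,593.75
LIFO COGS: 89 @ $11.05 + 185 @ $10.10 = $2,851.95
Difference = |$2,593.75 − $2,851.95| = $258.20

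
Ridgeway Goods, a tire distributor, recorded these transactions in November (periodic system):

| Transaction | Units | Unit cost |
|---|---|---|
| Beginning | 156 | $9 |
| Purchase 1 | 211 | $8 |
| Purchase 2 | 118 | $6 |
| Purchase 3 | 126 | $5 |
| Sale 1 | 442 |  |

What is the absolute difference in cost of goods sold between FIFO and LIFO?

$620

FIFO COGS: 156 @ $9 + 211 @ $8 + 75 @ $6 = $3,542
LIFO COGS: 126 @ $5 + 118 @ $6 + 198 @ $8 = $2,922
Difference = |$3,542 − $2,922| = $620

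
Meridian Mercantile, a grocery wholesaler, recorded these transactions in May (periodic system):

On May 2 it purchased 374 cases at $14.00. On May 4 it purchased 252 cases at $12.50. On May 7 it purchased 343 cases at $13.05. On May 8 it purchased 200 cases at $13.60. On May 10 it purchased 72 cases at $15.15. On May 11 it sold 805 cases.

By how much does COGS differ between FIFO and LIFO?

$60.00

FIFO COGS: 374 @ $14.00 + 252 @ $12.50 + 179 @ $13.05 = $10,721.95
LIFO COGS: 72 @ $15.15 + 200 @ $13.60 + 343 @ $13.05 + 190 @ $12.50 = $10,661.95
Difference = |$10,721.95 − $10,661.95| = $60.00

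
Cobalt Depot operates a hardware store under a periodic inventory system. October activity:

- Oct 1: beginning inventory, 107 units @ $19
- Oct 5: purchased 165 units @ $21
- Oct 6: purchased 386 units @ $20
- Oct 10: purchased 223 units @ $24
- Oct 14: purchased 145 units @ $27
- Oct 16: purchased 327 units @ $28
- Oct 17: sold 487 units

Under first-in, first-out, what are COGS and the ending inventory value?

Oct 17, 487 sold [FIFO — oldest first]: 107 @ $19 + 165 @ $21 + 215 @ $20 = $9,798
Ending inventory: 171 @ $20 + 223 @ $24 + 145 @ $27 + 327 @ $28 = $21,843
Check: goods available $31,641 = COGS $9,798 + ending $21,843

COGS = $9,798; ending inventory = $21,843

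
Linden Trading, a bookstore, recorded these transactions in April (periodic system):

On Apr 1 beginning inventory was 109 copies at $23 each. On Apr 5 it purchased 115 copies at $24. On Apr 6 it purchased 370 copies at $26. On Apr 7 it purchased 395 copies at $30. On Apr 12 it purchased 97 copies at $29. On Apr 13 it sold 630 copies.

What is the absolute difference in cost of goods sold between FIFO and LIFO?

FIFO COGS: 109 @ $23 + 115 @ $24 + 370 @ $26 + 36 @ $30 = $15,967
LIFO COGS: 97 @ $29 + 395 @ $30 + 138 @ $26 = $18,251
Difference = |$15,967 − $18,251| = $2,284

$2,284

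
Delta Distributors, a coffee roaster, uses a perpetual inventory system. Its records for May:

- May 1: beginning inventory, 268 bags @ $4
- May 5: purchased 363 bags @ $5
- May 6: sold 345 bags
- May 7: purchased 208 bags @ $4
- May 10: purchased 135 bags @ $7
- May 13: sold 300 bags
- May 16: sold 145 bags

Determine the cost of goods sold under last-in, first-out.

COGS = $3,928

May 6, 345 sold [LIFO — newest first]: 345 @ $5 = $1,725
May 13, 300 sold [LIFO — newest first]: 135 @ $7 + 165 @ $4 = $1,605
May 16, 145 sold [LIFO — newest first]: 43 @ $4 + 18 @ $5 + 84 @ $4 = $598
Total COGS = $1,725 + $1,605 + $598 = $3,928
Ending inventory: 184 @ $4 = $736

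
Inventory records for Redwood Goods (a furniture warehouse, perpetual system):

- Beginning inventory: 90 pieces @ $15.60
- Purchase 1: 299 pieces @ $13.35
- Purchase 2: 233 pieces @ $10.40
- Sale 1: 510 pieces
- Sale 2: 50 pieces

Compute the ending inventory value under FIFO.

Sale 1 (510) [FIFO — oldest first]: 90 @ $15.60 + 299 @ $13.35 + 121 @ $10.40 = $6,654.05
Sale 2 (50) [FIFO — oldest first]: 50 @ $10.40 = $520.00
Total COGS = $6,654.05 + $520.00 = $7,174.05
Ending inventory: 62 @ $10.40 = $644.80
Check: goods available $7,818.85 = COGS $7,174.05 + ending $644.80

Ending inventory = $644.80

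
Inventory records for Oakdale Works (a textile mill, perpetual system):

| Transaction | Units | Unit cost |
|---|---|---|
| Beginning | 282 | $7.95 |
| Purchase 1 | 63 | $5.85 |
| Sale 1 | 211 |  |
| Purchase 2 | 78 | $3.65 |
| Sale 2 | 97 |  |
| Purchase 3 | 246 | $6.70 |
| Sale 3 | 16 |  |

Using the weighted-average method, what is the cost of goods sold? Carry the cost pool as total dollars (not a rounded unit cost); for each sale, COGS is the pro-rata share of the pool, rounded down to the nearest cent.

After Beginning: 282 on hand, pool $2,241.90 (≈ $7.9500 each)
After Purchase 1: 345 on hand, pool $2,610.45 (≈ $7.5665 each)
Sale 1, sell 211: 211/345 × $2,610.45 → $1,596.53
After Purchase 2: 212 on hand, pool $1,298.62 (≈ $6.1256 each)
Sale 2, sell 97: 97/212 × $1,298.62 → $594.17
After Purchase 3: 361 on hand, pool $2,352.65 (≈ $6.5170 each)
Sale 3, sell 16: 16/361 × $2,352.65 → $104.27
Total COGS = $1,596.53 + $594.17 + $104.27 = $2,294.97
Ending inventory (cost pool remaining) = $2,248.38
Check: goods available $4,543.35 = COGS $2,294.97 + ending $2,248.38

COGS = $2,294.97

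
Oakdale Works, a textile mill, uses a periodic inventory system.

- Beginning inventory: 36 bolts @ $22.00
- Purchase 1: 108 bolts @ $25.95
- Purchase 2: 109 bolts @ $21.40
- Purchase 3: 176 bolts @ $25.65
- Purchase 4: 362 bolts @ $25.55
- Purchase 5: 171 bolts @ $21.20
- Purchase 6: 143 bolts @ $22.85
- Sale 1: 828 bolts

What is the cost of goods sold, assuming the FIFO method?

COGS = $20,475.10

Sale 1 (828) [FIFO — oldest first]: 36 @ $22.00 + 108 @ $25.95 + 109 @ $21.40 + 176 @ $25.65 + 362 @ $25.55 + 37 @ $21.20 = $20,475.10
Ending inventory: 134 @ $21.20 + 143 @ $22.85 = $6,108.35
Check: goods available $26,583.45 = COGS $20,475.10 + ending $6,108.35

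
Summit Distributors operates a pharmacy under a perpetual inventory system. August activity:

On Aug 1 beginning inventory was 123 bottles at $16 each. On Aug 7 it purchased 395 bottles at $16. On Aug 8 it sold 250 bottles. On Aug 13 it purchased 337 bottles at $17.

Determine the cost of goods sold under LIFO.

COGS = $4,000

Aug 8, 250 sold [LIFO — newest first]: 250 @ $16 = $4,000
Ending inventory: 123 @ $16 + 145 @ $16 + 337 @ $17 = $10,017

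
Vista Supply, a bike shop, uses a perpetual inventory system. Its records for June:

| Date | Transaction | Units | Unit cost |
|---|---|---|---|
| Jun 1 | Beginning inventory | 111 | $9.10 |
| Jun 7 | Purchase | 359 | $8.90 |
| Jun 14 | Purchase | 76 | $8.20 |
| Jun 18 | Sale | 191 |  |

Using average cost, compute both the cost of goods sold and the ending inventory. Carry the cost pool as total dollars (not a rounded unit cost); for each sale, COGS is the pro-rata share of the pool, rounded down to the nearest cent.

COGS = $1,689.05; ending inventory = $3,139.35

After Jun 1: 111 on hand, pool $1,010.10 (≈ $9.1000 each)
After Jun 7: 470 on hand, pool $4,205.20 (≈ $8.9472 each)
After Jun 14: 546 on hand, pool $4,828.40 (≈ $8.8432 each)
Jun 18, sell 191: 191/546 × $4,828.40 → $1,689.05
Ending inventory (cost pool remaining) = $3,139.35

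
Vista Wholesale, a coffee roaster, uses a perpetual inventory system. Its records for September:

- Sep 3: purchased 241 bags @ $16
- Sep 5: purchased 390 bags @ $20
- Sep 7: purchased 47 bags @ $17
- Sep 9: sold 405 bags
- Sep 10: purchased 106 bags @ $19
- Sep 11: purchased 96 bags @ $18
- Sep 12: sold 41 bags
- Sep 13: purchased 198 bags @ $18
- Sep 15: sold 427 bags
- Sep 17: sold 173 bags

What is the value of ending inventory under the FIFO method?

Sep 9, 405 sold [FIFO — oldest first]: 241 @ $16 + 164 @ $20 = $7,136
Sep 12, 41 sold [FIFO — oldest first]: 41 @ $20 = $820
Sep 15, 427 sold [FIFO — oldest first]: 185 @ $20 + 47 @ $17 + 106 @ $19 + 89 @ $18 = $8,115
Sep 17, 173 sold [FIFO — oldest first]: 7 @ $18 + 166 @ $18 = $3,114
Total COGS = $7,136 + $820 + $8,115 + $3,114 = $19,185
Ending inventory: 32 @ $18 = $576
Check: goods available $19,761 = COGS $19,185 + ending $576

Ending inventory = $576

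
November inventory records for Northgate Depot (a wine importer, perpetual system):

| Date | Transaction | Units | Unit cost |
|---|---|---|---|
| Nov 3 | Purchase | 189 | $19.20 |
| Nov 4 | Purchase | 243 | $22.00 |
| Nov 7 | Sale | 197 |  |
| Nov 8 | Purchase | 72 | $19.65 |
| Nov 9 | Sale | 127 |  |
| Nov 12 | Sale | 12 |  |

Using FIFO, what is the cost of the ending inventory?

Ending inventory = $3,526.80

Nov 7, 197 sold [FIFO — oldest first]: 189 @ $19.20 + 8 @ $22.00 = $3,804.80
Nov 9, 127 sold [FIFO — oldest first]: 127 @ $22.00 = $2,794.00
Nov 12, 12 sold [FIFO — oldest first]: 12 @ $22.00 = $264.00
Total COGS = $3,804.80 + $2,794.00 + $264.00 = $6,862.80
Ending inventory: 96 @ $22.00 + 72 @ $19.65 = $3,526.80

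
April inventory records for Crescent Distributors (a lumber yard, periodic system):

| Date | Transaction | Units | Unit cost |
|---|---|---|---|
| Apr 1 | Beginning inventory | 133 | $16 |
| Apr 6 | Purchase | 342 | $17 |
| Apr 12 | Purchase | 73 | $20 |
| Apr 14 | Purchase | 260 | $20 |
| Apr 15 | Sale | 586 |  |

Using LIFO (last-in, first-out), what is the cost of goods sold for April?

COGS = $10,961

Apr 15, 586 sold [LIFO — newest first]: 260 @ $20 + 73 @ $20 + 253 @ $17 = $10,961
Ending inventory: 133 @ $16 + 89 @ $17 = $3,641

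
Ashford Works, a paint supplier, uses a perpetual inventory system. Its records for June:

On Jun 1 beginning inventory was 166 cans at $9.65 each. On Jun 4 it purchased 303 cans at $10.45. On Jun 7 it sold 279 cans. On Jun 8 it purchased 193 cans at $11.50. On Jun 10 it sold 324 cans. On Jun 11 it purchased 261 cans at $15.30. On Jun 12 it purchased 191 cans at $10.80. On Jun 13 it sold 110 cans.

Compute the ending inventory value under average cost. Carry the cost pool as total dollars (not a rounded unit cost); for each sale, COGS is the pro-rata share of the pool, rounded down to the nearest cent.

Ending inventory = $5,254.27

After Jun 1: 166 on hand, pool $1,601.90 (≈ $9.6500 each)
After Jun 4: 469 on hand, pool $4,768.25 (≈ $10.1668 each)
Jun 7, sell 279: 279/469 × $4,768.25 → $2,836.54
After Jun 8: 383 on hand, pool $4,151.21 (≈ $10.8387 each)
Jun 10, sell 324: 324/383 × $4,151.21 → $3,511.72
After Jun 11: 320 on hand, pool $4,632.79 (≈ $14.4775 each)
After Jun 12: 511 on hand, pool $6,695.59 (≈ $13.1029 each)
Jun 13, sell 110: 110/511 × $6,695.59 → $1,441.32
Total COGS = $2,836.54 + $3,511.72 + $1,441.32 = $7,789.58
Ending inventory (cost pool remaining) = $5,254.27
Check: goods available $13,043.85 = COGS $7,789.58 + ending $5,254.27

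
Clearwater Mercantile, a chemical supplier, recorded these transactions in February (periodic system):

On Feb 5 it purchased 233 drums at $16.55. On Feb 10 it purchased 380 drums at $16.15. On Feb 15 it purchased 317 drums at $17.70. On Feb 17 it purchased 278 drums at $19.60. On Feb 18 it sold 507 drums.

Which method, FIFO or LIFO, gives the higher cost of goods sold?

LIFO

FIFO COGS: 233 @ $16.55 + 274 @ $16.15 = $8,281.25
LIFO COGS: 278 @ $19.60 + 229 @ $17.70 = $9,502.10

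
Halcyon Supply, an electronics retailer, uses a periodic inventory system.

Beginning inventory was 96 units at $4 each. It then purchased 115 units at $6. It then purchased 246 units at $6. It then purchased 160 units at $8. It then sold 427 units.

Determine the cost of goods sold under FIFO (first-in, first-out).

Sale 1 (427) [FIFO — oldest first]: 96 @ $4 + 115 @ $6 + 216 @ $6 = $2,370
Ending inventory: 30 @ $6 + 160 @ $8 = $1,460
Check: goods available $3,830 = COGS $2,370 + ending $1,460

COGS = $2,370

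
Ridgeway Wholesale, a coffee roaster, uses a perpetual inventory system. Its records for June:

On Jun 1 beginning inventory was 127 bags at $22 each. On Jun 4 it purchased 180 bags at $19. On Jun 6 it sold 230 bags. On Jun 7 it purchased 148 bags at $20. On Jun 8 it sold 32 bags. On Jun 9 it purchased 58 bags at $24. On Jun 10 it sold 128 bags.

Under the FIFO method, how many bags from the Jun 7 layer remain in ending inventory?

Jun 6, 230 sold [FIFO — oldest first]: 127 @ $22 + 103 @ $19 = $4,751
Jun 8, 32 sold [FIFO — oldest first]: 32 @ $19 = $608
Jun 10, 128 sold [FIFO — oldest first]: 45 @ $19 + 83 @ $20 = $2,515
Total COGS = $4,751 + $608 + $2,515 = $7,874
Ending inventory: 65 @ $20 + 58 @ $24 = $2,692

65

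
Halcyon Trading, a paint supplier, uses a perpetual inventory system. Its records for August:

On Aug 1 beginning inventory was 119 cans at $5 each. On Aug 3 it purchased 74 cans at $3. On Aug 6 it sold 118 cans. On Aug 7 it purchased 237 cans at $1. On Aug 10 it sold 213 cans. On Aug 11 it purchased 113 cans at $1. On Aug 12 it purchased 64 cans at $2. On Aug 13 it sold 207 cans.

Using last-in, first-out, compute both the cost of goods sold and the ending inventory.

COGS = $950; ending inventory = $345

Aug 6, 118 sold [LIFO — newest first]: 74 @ $3 + 44 @ $5 = $442
Aug 10, 213 sold [LIFO — newest first]: 213 @ $1 = $213
Aug 13, 207 sold [LIFO — newest first]: 64 @ $2 + 113 @ $1 + 24 @ $1 + 6 @ $5 = $295
Total COGS = $442 + $213 + $295 = $950
Ending inventory: 69 @ $5 = $345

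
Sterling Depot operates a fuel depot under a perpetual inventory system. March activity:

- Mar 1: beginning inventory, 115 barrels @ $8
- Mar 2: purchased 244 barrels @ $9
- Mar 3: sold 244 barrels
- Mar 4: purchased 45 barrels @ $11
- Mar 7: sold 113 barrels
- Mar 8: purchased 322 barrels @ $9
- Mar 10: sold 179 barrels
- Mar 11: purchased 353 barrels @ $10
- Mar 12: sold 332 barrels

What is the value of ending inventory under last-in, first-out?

Ending inventory = $1,873

Mar 3, 244 sold [LIFO — newest first]: 244 @ $9 = $2,196
Mar 7, 113 sold [LIFO — newest first]: 45 @ $11 + 68 @ $8 = $1,039
Mar 10, 179 sold [LIFO — newest first]: 179 @ $9 = $1,611
Mar 12, 332 sold [LIFO — newest first]: 332 @ $10 = $3,320
Total COGS = $2,196 + $1,039 + $1,611 + $3,320 = $8,166
Ending inventory: 47 @ $8 + 143 @ $9 + 21 @ $10 = $1,873
Check: goods available $10,039 = COGS $8,166 + ending $1,873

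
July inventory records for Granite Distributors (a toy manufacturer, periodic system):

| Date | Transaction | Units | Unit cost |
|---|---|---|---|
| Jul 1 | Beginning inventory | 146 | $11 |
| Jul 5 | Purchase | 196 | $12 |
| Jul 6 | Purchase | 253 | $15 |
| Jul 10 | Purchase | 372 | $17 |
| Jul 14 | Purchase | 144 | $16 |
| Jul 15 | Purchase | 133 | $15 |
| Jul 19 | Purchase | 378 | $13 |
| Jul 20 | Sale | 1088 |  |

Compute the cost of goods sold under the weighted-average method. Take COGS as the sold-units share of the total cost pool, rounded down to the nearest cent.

Jul 20, sell 1088: 1088/1622 × $23,290.00 → $15,622.39
Ending inventory (cost pool remaining) = $7,667.61
Check: goods available $23,290.00 = COGS $15,622.39 + ending $7,667.61

COGS = $15,622.39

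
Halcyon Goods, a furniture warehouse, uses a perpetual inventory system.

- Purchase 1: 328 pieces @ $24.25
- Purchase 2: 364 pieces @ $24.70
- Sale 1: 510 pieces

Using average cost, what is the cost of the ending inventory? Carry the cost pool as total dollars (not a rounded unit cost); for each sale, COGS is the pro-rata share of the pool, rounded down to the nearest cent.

After Purchase 1: 328 on hand, pool $7,954.00 (≈ $24.2500 each)
After Purchase 2: 692 on hand, pool $16,944.80 (≈ $24.4867 each)
Sale 1, sell 510: 510/692 × $16,944.80 → $12,488.21
Ending inventory (cost pool remaining) = $4,456.59
Check: goods available $16,944.80 = COGS $12,488.21 + ending $4,456.59

Ending inventory = $4,456.59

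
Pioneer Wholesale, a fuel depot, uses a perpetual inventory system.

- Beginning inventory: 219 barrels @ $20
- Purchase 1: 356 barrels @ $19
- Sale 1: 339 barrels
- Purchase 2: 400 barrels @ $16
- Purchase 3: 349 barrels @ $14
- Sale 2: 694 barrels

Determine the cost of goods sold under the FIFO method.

Sale 1 (339) [FIFO — oldest first]: 219 @ $20 + 120 @ $19 = $6,660
Sale 2 (694) [FIFO — oldest first]: 236 @ $19 + 400 @ $16 + 58 @ $14 = $11,696
Total COGS = $6,660 + $11,696 = $18,356
Ending inventory: 291 @ $14 = $4,074

COGS = $18,356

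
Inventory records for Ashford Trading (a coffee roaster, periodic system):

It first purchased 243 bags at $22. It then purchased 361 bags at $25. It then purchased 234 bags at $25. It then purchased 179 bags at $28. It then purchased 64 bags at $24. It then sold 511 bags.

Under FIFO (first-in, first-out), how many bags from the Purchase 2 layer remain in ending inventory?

93

Sale 1 (511) [FIFO — oldest first]: 243 @ $22 + 268 @ $25 = $12,046
Ending inventory: 93 @ $25 + 234 @ $25 + 179 @ $28 + 64 @ $24 = $14,723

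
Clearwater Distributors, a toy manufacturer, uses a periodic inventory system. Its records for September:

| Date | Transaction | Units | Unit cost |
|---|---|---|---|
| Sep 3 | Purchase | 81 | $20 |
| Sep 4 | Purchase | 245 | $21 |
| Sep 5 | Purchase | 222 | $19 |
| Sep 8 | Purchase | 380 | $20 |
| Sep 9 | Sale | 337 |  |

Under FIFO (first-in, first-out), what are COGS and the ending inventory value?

Sep 9, 337 sold [FIFO — oldest first]: 81 @ $20 + 245 @ $21 + 11 @ $19 = $6,974
Ending inventory: 211 @ $19 + 380 @ $20 = $11,609

COGS = $6,974; ending inventory = $11,609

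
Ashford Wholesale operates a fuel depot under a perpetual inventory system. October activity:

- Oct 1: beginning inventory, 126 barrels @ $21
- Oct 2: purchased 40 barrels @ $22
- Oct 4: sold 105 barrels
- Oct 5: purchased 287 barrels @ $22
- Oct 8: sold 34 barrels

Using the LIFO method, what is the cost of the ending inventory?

Oct 4, 105 sold [LIFO — newest first]: 40 @ $22 + 65 @ $21 = $2,245
Oct 8, 34 sold [LIFO — newest first]: 34 @ $22 = $748
Total COGS = $2,245 + $748 = $2,993
Ending inventory: 61 @ $21 + 253 @ $22 = $6,847

Ending inventory = $6,847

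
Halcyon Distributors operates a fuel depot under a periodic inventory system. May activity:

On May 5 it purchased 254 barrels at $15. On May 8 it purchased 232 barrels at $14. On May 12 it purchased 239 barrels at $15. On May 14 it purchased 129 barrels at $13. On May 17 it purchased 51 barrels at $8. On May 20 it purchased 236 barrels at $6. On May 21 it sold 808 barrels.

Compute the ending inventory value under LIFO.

Ending inventory = $4,916

May 21, 808 sold [LIFO — newest first]: 236 @ $6 + 51 @ $8 + 129 @ $13 + 239 @ $15 + 153 @ $14 = $9,228
Ending inventory: 254 @ $15 + 79 @ $14 = $4,916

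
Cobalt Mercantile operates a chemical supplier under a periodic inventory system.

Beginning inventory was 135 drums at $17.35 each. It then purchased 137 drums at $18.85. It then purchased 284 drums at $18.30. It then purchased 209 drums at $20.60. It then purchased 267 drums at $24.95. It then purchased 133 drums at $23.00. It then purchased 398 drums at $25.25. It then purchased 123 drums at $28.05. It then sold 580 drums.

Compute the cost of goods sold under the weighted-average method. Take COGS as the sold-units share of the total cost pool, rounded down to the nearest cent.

Sale 1, sell 580: 580/1686 × $37,647.60 → $12,951.13
Ending inventory (cost pool remaining) = $24,696.47

COGS = $12,951.13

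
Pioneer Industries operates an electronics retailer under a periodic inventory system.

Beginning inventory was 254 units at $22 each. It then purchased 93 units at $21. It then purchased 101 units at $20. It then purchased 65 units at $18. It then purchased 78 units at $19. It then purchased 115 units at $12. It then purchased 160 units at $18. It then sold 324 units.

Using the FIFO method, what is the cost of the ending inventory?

Ending inventory = $9,415

Sale 1 (324) [FIFO — oldest first]: 254 @ $22 + 70 @ $21 = $7,058
Ending inventory: 23 @ $21 + 101 @ $20 + 65 @ $18 + 78 @ $19 + 115 @ $12 + 160 @ $18 = $9,415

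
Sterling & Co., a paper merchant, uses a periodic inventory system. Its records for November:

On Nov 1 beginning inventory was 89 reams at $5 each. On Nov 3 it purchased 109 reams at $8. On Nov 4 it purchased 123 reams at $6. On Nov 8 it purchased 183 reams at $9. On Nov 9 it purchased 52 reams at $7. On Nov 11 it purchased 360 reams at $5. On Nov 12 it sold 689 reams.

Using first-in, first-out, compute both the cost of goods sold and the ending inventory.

COGS = $4,731; ending inventory = $1,135

Nov 12, 689 sold [FIFO — oldest first]: 89 @ $5 + 109 @ $8 + 123 @ $6 + 183 @ $9 + 52 @ $7 + 133 @ $5 = $4,731
Ending inventory: 227 @ $5 = $1,135
Check: goods available $5,866 = COGS $4,731 + ending $1,135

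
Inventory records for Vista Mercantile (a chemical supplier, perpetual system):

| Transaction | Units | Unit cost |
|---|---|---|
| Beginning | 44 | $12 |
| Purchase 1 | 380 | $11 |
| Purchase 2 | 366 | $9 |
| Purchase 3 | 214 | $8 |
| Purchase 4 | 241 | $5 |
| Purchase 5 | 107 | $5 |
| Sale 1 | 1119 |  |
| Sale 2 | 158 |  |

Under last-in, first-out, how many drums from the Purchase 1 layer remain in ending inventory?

Sale 1 (1119) [LIFO — newest first]: 107 @ $5 + 241 @ $5 + 214 @ $8 + 366 @ $9 + 191 @ $11 = $8,847
Sale 2 (158) [LIFO — newest first]: 158 @ $11 = $1,738
Total COGS = $8,847 + $1,738 = $10,585
Ending inventory: 44 @ $12 + 31 @ $11 = $869
Check: goods available $11,454 = COGS $10,585 + ending $869

31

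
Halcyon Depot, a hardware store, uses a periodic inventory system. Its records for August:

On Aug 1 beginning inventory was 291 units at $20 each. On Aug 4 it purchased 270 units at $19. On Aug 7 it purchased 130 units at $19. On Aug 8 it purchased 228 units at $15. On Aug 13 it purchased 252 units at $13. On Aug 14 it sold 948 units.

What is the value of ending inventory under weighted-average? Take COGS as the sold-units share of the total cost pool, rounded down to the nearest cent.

Aug 14, sell 948: 948/1171 × $20,116.00 → $16,285.19
Ending inventory (cost pool remaining) = $3,830.81

Ending inventory = $3,830.81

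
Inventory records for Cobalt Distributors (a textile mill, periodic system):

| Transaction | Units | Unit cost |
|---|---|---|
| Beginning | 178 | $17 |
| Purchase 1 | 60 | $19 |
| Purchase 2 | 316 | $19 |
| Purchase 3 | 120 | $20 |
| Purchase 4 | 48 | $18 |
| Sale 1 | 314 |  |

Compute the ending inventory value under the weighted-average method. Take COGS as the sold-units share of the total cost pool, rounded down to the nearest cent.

Ending inventory = $7,591.52

Sale 1, sell 314: 314/722 × $13,434.00 → $5,842.48
Ending inventory (cost pool remaining) = $7,591.52
Check: goods available $13,434.00 = COGS $5,842.48 + ending $7,591.52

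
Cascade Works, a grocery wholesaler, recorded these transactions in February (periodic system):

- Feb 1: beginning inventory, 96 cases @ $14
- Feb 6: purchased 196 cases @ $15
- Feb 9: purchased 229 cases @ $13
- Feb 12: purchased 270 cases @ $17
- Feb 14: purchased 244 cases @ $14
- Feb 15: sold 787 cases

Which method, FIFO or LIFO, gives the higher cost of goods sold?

FIFO

FIFO COGS: 96 @ $14 + 196 @ $15 + 229 @ $13 + 266 @ $17 = $11,783
LIFO COGS: 244 @ $14 + 270 @ $17 + 229 @ $13 + 44 @ $15 = $11,643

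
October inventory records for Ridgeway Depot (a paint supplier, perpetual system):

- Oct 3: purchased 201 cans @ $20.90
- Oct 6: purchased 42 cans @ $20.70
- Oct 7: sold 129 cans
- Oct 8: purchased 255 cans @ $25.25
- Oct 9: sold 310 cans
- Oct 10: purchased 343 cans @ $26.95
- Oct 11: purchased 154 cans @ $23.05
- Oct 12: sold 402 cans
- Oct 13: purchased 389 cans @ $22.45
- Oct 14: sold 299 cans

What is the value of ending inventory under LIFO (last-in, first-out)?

Oct 7, 129 sold [LIFO — newest first]: 42 @ $20.70 + 87 @ $20.90 = $2,687.70
Oct 9, 310 sold [LIFO — newest first]: 255 @ $25.25 + 55 @ $20.90 = $7,588.25
Oct 12, 402 sold [LIFO — newest first]: 154 @ $23.05 + 248 @ $26.95 = $10,233.30
Oct 14, 299 sold [LIFO — newest first]: 299 @ $22.45 = $6,712.55
Total COGS = $2,687.70 + $7,588.25 + $10,233.30 + $6,712.55 = $27,221.80
Ending inventory: 59 @ $20.90 + 95 @ $26.95 + 90 @ $22.45 = $5,813.85
Check: goods available $33,035.65 = COGS $27,221.80 + ending $5,813.85

Ending inventory = $5,813.85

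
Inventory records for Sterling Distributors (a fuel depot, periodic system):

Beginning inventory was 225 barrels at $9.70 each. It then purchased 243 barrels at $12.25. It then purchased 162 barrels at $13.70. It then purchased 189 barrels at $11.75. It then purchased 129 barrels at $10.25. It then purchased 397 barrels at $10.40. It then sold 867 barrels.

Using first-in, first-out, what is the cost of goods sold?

Sale 1 (867) [FIFO — oldest first]: 225 @ $9.70 + 243 @ $12.25 + 162 @ $13.70 + 189 @ $11.75 + 48 @ $10.25 = $10,091.40
Ending inventory: 81 @ $10.25 + 397 @ $10.40 = $4,959.05

COGS = $10,091.40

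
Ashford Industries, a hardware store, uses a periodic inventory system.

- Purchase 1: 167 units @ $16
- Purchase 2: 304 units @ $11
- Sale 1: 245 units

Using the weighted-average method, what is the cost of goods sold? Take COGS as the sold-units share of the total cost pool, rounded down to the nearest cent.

COGS = $3,129.34

Sale 1, sell 245: 245/471 × $6,016.00 → $3,129.34
Ending inventory (cost pool remaining) = $2,886.66
Check: goods available $6,016.00 = COGS $3,129.34 + ending $2,886.66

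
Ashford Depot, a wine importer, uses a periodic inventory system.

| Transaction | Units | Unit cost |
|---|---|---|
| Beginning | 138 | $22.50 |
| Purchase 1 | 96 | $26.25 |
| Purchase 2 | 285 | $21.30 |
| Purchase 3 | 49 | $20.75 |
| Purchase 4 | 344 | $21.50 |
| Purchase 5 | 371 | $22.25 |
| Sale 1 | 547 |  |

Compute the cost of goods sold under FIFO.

COGS = $12,276.50

Sale 1 (547) [FIFO — oldest first]: 138 @ $22.50 + 96 @ $26.25 + 285 @ $21.30 + 28 @ $20.75 = $12,276.50
Ending inventory: 21 @ $20.75 + 344 @ $21.50 + 371 @ $22.25 = $16,086.50
Check: goods available $28,363.00 = COGS $12,276.50 + ending $16,086.50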